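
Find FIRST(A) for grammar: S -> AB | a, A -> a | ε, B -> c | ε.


Per alternative of A: FIRST(a) = {a}; FIRST(ε) = {ε}
FIRST(A) = {a, ε}


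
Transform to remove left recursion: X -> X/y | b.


Left-recursive alternatives: X/y; non-recursive: b
Introduce X': X -> bX', X' -> /yX' | ε


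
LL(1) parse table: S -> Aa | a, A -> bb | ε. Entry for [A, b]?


For [A, b]: 'b' ∈ FIRST(bb)
Entry: A -> bb


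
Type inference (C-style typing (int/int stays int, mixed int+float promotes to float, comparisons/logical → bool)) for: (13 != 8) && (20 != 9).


Operand types: bool && bool
Rule: logical operators take bool operands and yield bool
Result type: bool


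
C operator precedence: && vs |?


'|' is bitwise OR (level 3); '&&' is logical AND (level 2)
Higher level binds tighter
'|' has higher precedence than '&&'


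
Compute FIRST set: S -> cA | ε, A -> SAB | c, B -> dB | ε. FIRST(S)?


Per alternative of S: FIRST(cA) = {c}; FIRST(ε) = {ε}
FIRST(S) = {c, ε}


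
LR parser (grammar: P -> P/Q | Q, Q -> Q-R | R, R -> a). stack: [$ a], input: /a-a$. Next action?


'a' on top is the handle for R -> a
Action: reduce (R -> a)


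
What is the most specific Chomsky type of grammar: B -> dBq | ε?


Single nonterminal LHS, but d^n q^n is not regular
Classification: Type 2 (Context-Free)


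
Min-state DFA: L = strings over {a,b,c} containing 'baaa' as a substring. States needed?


KMP-style automaton: 4 progress states + 1 absorbing accept = 5
Minimal DFA: 5 states


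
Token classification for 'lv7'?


Pattern: letter/underscore followed by alphanumerics, not a keyword
Type: IDENTIFIER


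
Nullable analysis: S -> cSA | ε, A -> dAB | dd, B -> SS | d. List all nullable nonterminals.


A nonterminal is nullable iff some alternative derives ε (directly, or every symbol in it is nullable)
Nullable: {B, S}


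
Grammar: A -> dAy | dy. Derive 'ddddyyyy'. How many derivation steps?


Derivation: A => dAy => ddAyy => dddAyyy => ddddyyyy
Steps: 4


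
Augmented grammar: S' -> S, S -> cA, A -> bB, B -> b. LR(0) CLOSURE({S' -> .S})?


Start: S' -> .S
For each item with dot before a nonterminal B, add B -> .γ for every B-production
Closure: [S' -> .S, S -> .cA]


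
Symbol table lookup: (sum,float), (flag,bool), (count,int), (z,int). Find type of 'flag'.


Lookup 'flag' → type bool


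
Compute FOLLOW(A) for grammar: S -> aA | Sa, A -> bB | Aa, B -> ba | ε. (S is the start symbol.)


$ ∈ FOLLOW(S). For each A -> αBβ: add FIRST(β)\{ε} to FOLLOW(B); if β nullable, add FOLLOW(A).
FOLLOW(A) = {$, a}


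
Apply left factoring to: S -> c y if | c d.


Common prefix: 'c'
Factored: S -> c S', S' -> y if | d


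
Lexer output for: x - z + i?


Scan left to right, longest-match per lexeme
Tokens: ID(x), OP(-), ID(z), OP(+), ID(i)


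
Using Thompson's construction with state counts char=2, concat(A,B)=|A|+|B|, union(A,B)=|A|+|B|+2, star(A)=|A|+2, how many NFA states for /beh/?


Syntax tree has 3 char leaf(s), 0 union(s), 0 star(s)
chars contribute 3×2 = 6; each union adds +2; each star adds +2
Total: 6 + 0 + 0 = 6 states


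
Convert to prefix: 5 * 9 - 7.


left-to-right (same/higher precedence on left): tree is (- (* 5 9) 7)
Prefix: - * 5 9 7


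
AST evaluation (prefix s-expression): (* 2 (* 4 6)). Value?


Evaluate inner: (* 4 6) = 24
Evaluate root: (* 2 24) = 48
Result: 48


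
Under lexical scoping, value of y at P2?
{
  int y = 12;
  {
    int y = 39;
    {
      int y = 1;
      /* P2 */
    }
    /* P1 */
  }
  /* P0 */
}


y declared in the same block as P2
y = 1


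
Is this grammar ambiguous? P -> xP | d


right-linear, alternatives start with distinct terminals 'x' vs 'd': unique leftmost derivation
Unambiguous


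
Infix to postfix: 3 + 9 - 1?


Left to right (same or higher precedence on left)
Postfix: 3 9 + 1 -


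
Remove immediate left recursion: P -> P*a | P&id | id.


Left-recursive alternatives: P*a, P&id; non-recursive: id
Introduce P': P -> idP', P' -> *aP' | &idP' | ε


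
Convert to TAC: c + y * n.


Break into single-operator statements:
t1 = y * n
t2 = c + t1


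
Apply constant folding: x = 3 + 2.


3 + 2 = 5 at compile time
Optimized: x = 5


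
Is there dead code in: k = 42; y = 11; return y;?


k is assigned but never read
Dead: 'k = 42'


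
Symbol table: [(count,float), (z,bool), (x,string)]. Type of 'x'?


Lookup 'x' → type string


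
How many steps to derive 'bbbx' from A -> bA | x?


Derivation: A => bA => bbA => bbbA => bbbx
Steps: 4


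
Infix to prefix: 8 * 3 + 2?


left-to-right (same/higher precedence on left): tree is (+ (* 8 3) 2)
Prefix: + * 8 3 2


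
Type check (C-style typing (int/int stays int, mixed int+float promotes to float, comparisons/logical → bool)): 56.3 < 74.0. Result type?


Operand types: float < float
Rule: comparison yields bool
Result type: bool


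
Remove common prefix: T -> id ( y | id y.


Common prefix: 'id'
Factored: T -> id T', T' -> ( y | y


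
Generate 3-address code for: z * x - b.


Break into single-operator statements:
t1 = z * x
t2 = t1 - b


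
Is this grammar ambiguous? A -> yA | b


right-linear, alternatives start with distinct terminals 'y' vs 'b': unique leftmost derivation
Unambiguous


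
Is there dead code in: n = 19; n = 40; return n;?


first assignment to n is overwritten before any read
Dead: 'n = 19'


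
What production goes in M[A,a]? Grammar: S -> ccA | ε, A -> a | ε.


For [A, a]: 'a' ∈ FIRST(a)
Entry: A -> a


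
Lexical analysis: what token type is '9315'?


Pattern: digits only
Type: INTEGER_LITERAL


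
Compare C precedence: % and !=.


'%' is multiplicative (level 10); '!=' is equality (level 6)
Higher level binds tighter
'%' has higher precedence than '!='


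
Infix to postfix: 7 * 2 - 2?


Left to right (same or higher precedence on left)
Postfix: 7 2 * 2 -


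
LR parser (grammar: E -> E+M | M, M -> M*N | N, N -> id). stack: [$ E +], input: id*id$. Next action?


no handle ('E+' is not any RHS); shift 'id'
Action: shift


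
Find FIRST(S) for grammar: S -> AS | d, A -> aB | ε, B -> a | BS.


Per alternative of S: FIRST(AS) = {a, d}; FIRST(d) = {d}
FIRST(S) = {a, d}


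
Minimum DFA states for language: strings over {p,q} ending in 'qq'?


Track the longest suffix of input matching a prefix of 'qq': 3 classes (prefixes of length 0..2)
Minimal DFA: 3 states


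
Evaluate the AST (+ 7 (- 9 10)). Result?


Evaluate inner: (- 9 10) = -1
Evaluate root: (+ 7 -1) = 6
Result: 6


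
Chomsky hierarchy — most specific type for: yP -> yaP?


LHS has context (more than one symbol) and |LHS| ≤ |RHS|
Classification: Type 1 (Context-Sensitive)


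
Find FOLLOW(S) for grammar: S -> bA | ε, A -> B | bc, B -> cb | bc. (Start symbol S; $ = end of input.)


$ ∈ FOLLOW(S). For each A -> αBβ: add FIRST(β)\{ε} to FOLLOW(B); if β nullable, add FOLLOW(A).
FOLLOW(S) = {$}


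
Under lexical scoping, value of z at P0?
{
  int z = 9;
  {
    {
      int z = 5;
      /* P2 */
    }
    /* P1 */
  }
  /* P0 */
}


z declared in the same block as P0
z = 9


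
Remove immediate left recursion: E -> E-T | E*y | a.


Left-recursive alternatives: E-T, E*y; non-recursive: a
Introduce E': E -> aE', E' -> -TE' | *yE' | ε


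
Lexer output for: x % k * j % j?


Scan left to right, longest-match per lexeme
Tokens: ID(x), OP(%), ID(k), OP(*), ID(j), OP(%), ID(j)


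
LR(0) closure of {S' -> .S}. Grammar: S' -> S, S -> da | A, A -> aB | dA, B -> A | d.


Start: S' -> .S
For each item with dot before a nonterminal B, add B -> .γ for every B-production
Closure: [S' -> .S, S -> .da, S -> .A, A -> .aB, A -> .dA]


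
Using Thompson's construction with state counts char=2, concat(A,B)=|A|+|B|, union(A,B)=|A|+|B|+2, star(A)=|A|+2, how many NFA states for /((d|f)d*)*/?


Syntax tree has 3 char leaf(s), 1 union(s), 2 star(s)
chars contribute 3×2 = 6; each union adds +2; each star adds +2
Total: 6 + 2 + 4 = 12 states


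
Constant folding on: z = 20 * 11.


20 * 11 = 220 at compile time
Optimized: z = 220


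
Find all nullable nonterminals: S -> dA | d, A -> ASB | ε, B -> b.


A nonterminal is nullable iff some alternative derives ε (directly, or every symbol in it is nullable)
Nullable: {A}


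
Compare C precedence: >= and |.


'>=' is relational (level 7); '|' is bitwise OR (level 3)
Higher level binds tighter
'>=' has higher precedence than '|'


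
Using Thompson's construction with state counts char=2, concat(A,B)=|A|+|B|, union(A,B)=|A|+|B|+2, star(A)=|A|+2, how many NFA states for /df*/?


Syntax tree has 2 char leaf(s), 0 union(s), 1 star(s)
chars contribute 2×2 = 4; each union adds +2; each star adds +2
Total: 4 + 0 + 2 = 6 states


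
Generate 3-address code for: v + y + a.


Break into single-operator statements:
t1 = v + y
t2 = t1 + a


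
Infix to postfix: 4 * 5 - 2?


Left to right (same or higher precedence on left)
Postfix: 4 5 * 2 -


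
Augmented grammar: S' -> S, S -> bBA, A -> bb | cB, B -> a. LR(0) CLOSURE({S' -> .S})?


Start: S' -> .S
For each item with dot before a nonterminal B, add B -> .γ for every B-production
Closure: [S' -> .S, S -> .bBA]


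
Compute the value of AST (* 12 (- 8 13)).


Evaluate inner: (- 8 13) = -5
Evaluate root: (* 12 -5) = -60
Result: -60


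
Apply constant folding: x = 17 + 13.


17 + 13 = 30 at compile time
Optimized: x = 30


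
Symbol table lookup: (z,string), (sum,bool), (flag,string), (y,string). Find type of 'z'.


Lookup 'z' → type string


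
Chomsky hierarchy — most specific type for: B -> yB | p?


Right-linear: every RHS is a terminal or a terminal followed by one nonterminal
Classification: Type 3 (Regular)


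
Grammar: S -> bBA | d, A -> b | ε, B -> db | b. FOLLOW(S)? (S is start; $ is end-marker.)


$ ∈ FOLLOW(S). For each A -> αBβ: add FIRST(β)\{ε} to FOLLOW(B); if β nullable, add FOLLOW(A).
FOLLOW(S) = {$}


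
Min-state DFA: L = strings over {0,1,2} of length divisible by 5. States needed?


Track length mod 5: states 0..4, accept at 0
Minimal DFA: 5 states


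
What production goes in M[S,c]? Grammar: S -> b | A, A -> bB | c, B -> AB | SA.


For [S, c]: 'c' ∈ FIRST(A)
Entry: S -> A


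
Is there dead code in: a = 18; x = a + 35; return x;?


a is read by x's definition; x is returned
No dead code


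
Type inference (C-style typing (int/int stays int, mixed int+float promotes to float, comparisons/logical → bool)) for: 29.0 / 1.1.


Operand types: float / float
Rule: mixed int/float promotes to float; int/int stays int
Result type: float


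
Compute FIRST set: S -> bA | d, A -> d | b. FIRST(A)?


Per alternative of A: FIRST(d) = {d}; FIRST(b) = {b}
FIRST(A) = {b, d}


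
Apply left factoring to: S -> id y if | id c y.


Common prefix: 'id'
Factored: S -> id S', S' -> y if | c y


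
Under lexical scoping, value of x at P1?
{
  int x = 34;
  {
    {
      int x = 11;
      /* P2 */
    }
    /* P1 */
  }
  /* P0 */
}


P1's block does not declare x; resolves to the enclosing declaration at depth 0
x = 34


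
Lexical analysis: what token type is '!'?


Pattern: operator symbol
Type: OPERATOR


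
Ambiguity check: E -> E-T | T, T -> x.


precedence layered via separate nonterminal T: deterministic
Unambiguous


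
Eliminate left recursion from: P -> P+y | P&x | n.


Left-recursive alternatives: P+y, P&x; non-recursive: n
Introduce P': P -> nP', P' -> +yP' | &xP' | ε


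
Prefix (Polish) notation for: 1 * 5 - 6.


left-to-right (same/higher precedence on left): tree is (- (* 1 5) 6)
Prefix: - * 1 5 6


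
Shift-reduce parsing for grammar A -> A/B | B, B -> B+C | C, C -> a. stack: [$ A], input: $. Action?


start symbol A on stack, input exhausted
Action: accept


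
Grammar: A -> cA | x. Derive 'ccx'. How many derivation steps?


Derivation: A => cA => ccA => ccx
Steps: 3


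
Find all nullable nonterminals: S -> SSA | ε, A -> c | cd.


A nonterminal is nullable iff some alternative derives ε (directly, or every symbol in it is nullable)
Nullable: {S}


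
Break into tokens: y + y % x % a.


Scan left to right, longest-match per lexeme
Tokens: ID(y), OP(+), ID(y), OP(%), ID(x), OP(%), ID(a)


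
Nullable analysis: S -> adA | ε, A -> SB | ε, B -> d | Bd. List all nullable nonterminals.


A nonterminal is nullable iff some alternative derives ε (directly, or every symbol in it is nullable)
Nullable: {A, S}


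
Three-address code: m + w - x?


Break into single-operator statements:
t1 = m + w
t2 = t1 - x


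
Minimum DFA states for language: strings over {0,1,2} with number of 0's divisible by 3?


Track (count of 0) mod 3: states 0..2, accept at 0
Minimal DFA: 3 states


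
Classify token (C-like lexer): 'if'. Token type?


Pattern: reserved word
Type: KEYWORD


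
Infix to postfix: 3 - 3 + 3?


Left to right (same or higher precedence on left)
Postfix: 3 3 - 3 +


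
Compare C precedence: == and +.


'+' is additive (level 9); '==' is equality (level 6)
Higher level binds tighter
'+' has higher precedence than '=='


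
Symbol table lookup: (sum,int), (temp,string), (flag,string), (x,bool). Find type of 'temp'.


Lookup 'temp' → type string


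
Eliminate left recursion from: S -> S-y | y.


Left-recursive alternatives: S-y; non-recursive: y
Introduce S': S -> yS', S' -> -yS' | ε


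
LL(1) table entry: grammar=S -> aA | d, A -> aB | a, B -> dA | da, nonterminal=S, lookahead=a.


For [S, a]: 'a' ∈ FIRST(aA)
Entry: S -> aA


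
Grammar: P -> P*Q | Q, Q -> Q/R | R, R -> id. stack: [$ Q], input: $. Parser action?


lookahead ∉ {/} so Q won't extend; reduce P -> Q
Action: reduce (P -> Q)


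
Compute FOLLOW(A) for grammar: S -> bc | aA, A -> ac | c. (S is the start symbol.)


$ ∈ FOLLOW(S). For each A -> αBβ: add FIRST(β)\{ε} to FOLLOW(B); if β nullable, add FOLLOW(A).
FOLLOW(A) = {$}


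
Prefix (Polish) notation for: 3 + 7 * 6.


'*' binds tighter: tree is (+ 3 (* 7 6))
Prefix: + 3 * 7 6


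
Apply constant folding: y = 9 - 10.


9 - 10 = -1 at compile time
Optimized: y = -1


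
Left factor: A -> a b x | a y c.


Common prefix: 'a'
Factored: A -> a A', A' -> b x | y c


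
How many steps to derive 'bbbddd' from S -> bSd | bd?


Derivation: S => bSd => bbSdd => bbbddd
Steps: 3


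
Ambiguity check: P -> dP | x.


right-linear, alternatives start with distinct terminals 'd' vs 'x': unique leftmost derivation
Unambiguous


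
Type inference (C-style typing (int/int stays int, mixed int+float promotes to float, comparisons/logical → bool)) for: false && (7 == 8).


Operand types: bool && bool
Rule: logical operators take bool operands and yield bool
Result type: bool


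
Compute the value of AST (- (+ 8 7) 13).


Evaluate inner: (+ 8 7) = 15
Evaluate root: (- 15 13) = 2
Result: 2


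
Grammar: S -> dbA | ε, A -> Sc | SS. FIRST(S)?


Per alternative of S: FIRST(dbA) = {d}; FIRST(ε) = {ε}
FIRST(S) = {d, ε}


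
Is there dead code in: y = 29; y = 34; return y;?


first assignment to y is overwritten before any read
Dead: 'y = 29'


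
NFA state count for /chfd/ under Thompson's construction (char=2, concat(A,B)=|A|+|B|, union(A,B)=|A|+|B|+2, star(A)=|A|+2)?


Syntax tree has 4 char leaf(s), 0 union(s), 0 star(s)
chars contribute 4×2 = 8; each union adds +2; each star adds +2
Total: 8 + 0 + 0 = 8 states


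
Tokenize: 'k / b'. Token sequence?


Scan left to right, longest-match per lexeme
Tokens: ID(k), OP(/), ID(b)


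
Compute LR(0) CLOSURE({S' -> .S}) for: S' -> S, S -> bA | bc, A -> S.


Start: S' -> .S
For each item with dot before a nonterminal B, add B -> .γ for every B-production
Closure: [S' -> .S, S -> .bA, S -> .bc]


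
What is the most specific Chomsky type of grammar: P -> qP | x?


Right-linear: every RHS is a terminal or a terminal followed by one nonterminal
Classification: Type 3 (Regular)


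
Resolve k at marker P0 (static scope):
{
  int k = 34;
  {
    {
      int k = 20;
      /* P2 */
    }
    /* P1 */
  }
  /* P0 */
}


k declared in the same block as P0
k = 34


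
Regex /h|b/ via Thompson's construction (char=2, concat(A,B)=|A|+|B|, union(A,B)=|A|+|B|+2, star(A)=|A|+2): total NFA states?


Syntax tree has 2 char leaf(s), 1 union(s), 0 star(s)
chars contribute 2×2 = 4; each union adds +2; each star adds +2
Total: 4 + 2 + 0 = 6 states


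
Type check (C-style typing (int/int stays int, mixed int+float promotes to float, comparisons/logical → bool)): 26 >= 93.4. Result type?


Operand types: int >= float
Rule: comparison yields bool
Result type: bool


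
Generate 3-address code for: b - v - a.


Break into single-operator statements:
t1 = b - v
t2 = t1 - a


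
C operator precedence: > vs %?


'%' is multiplicative (level 10); '>' is relational (level 7)
Higher level binds tighter
'%' has higher precedence than '>'


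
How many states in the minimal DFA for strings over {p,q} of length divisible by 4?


Track length mod 4: states 0..3, accept at 0
Minimal DFA: 4 states


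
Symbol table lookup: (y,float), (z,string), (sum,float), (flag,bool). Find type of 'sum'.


Lookup 'sum' → type float


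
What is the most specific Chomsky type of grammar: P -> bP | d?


Right-linear: every RHS is a terminal or a terminal followed by one nonterminal
Classification: Type 3 (Regular)


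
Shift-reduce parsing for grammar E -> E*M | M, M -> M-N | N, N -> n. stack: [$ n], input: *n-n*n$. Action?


'n' on top is the handle for N -> n
Action: reduce (N -> n)


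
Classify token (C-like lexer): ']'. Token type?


Pattern: delimiter/punctuation
Type: PUNCTUATION


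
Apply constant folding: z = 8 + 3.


8 + 3 = 11 at compile time
Optimized: z = 11


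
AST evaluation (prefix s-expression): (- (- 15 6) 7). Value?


Evaluate inner: (- 15 6) = 9
Evaluate root: (- 9 7) = 2
Result: 2


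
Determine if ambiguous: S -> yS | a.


right-linear, alternatives start with distinct terminals 'y' vs 'a': unique leftmost derivation
Unambiguous


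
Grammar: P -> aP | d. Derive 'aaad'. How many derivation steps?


Derivation: P => aP => aaP => aaaP => aaad
Steps: 4


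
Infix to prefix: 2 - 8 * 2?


'*' binds tighter: tree is (- 2 (* 8 2))
Prefix: - 2 * 8 2


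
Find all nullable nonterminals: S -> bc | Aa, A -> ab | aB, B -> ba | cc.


A nonterminal is nullable iff some alternative derives ε (directly, or every symbol in it is nullable)
Nullable: {}


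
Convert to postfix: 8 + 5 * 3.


* has higher precedence, evaluate 5*3 first
Postfix: 8 5 3 * +


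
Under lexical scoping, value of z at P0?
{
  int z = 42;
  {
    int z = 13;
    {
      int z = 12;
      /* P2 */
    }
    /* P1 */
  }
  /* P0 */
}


z declared in the same block as P0
z = 42


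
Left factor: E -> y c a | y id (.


Common prefix: 'y'
Factored: E -> y E', E' -> c a | id (


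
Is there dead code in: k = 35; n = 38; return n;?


k is assigned but never read
Dead: 'k = 35'


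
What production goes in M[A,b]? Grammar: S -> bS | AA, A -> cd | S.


For [A, b]: 'b' ∈ FIRST(S)
Entry: A -> S


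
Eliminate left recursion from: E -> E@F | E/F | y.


Left-recursive alternatives: E@F, E/F; non-recursive: y
Introduce E': E -> yE', E' -> @FE' | /FE' | ε


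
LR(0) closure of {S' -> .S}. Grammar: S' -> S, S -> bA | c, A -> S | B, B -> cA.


Start: S' -> .S
For each item with dot before a nonterminal B, add B -> .γ for every B-production
Closure: [S' -> .S, S -> .bA, S -> .c]


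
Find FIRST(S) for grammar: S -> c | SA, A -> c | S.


Per alternative of S: FIRST(c) = {c}; FIRST(SA) = {c}
FIRST(S) = {c}


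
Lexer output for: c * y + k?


Scan left to right, longest-match per lexeme
Tokens: ID(c), OP(*), ID(y), OP(+), ID(k)


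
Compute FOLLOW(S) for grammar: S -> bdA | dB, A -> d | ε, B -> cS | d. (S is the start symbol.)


$ ∈ FOLLOW(S). For each A -> αBβ: add FIRST(β)\{ε} to FOLLOW(B); if β nullable, add FOLLOW(A).
FOLLOW(S) = {$}


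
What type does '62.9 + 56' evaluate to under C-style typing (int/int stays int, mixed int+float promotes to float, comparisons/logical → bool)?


Operand types: float + int
Rule: mixed int/float promotes to float; int/int stays int
Result type: float


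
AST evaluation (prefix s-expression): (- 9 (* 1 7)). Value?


Evaluate inner: (* 1 7) = 7
Evaluate root: (- 9 7) = 2
Result: 2


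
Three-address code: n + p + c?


Break into single-operator statements:
t1 = n + p
t2 = t1 + c


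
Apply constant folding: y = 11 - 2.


11 - 2 = 9 at compile time
Optimized: y = 9


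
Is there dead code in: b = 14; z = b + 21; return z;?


b is read by z's definition; z is returned
No dead code


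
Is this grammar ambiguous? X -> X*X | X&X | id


'id*id&id' has two parse trees (no precedence encoded between * and &)
Ambiguous


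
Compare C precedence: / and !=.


'/' is multiplicative (level 10); '!=' is equality (level 6)
Higher level binds tighter
'/' has higher precedence than '!='


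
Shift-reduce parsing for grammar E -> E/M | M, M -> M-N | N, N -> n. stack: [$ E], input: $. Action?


start symbol E on stack, input exhausted
Action: accept


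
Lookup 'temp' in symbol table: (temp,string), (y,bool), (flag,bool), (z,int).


Lookup 'temp' → type string


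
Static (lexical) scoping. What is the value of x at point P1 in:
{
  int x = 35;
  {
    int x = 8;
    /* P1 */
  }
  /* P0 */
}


x declared in the same block as P1
x = 8


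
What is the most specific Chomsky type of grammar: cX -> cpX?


LHS has context (more than one symbol) and |LHS| ≤ |RHS|
Classification: Type 1 (Context-Sensitive)


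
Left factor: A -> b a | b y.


Common prefix: 'b'
Factored: A -> b A', A' -> a | y


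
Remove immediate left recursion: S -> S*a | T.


Left-recursive alternatives: S*a; non-recursive: T
Introduce S': S -> TS', S' -> *aS' | ε


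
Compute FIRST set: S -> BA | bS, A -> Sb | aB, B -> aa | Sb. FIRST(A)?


Per alternative of A: FIRST(Sb) = {a, b}; FIRST(aB) = {a}
FIRST(A) = {a, b}


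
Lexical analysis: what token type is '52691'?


Pattern: digits only
Type: INTEGER_LITERAL


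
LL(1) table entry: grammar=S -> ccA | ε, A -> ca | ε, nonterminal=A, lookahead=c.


For [A, c]: 'c' ∈ FIRST(ca)
Entry: A -> ca


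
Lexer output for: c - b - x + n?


Scan left to right, longest-match per lexeme
Tokens: ID(c), OP(-), ID(b), OP(-), ID(x), OP(+), ID(n)


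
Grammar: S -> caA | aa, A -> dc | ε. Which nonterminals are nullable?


A nonterminal is nullable iff some alternative derives ε (directly, or every symbol in it is nullable)
Nullable: {A}


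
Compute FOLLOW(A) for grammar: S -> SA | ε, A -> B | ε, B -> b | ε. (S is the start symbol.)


$ ∈ FOLLOW(S). For each A -> αBβ: add FIRST(β)\{ε} to FOLLOW(B); if β nullable, add FOLLOW(A).
FOLLOW(A) = {$, b}


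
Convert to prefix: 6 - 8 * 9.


'*' binds tighter: tree is (- 6 (* 8 9))
Prefix: - 6 * 8 9


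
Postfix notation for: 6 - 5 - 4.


Left to right (same or higher precedence on left)
Postfix: 6 5 - 4 -


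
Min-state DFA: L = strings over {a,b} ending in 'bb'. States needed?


Track the longest suffix of input matching a prefix of 'bb': 3 classes (prefixes of length 0..2)
Minimal DFA: 3 states


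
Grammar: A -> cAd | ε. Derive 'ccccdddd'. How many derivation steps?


Derivation: A => cAd => ccAdd => cccAddd => ccccAdddd => ccccdddd
Steps: 5


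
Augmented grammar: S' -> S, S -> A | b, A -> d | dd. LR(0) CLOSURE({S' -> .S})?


Start: S' -> .S
For each item with dot before a nonterminal B, add B -> .γ for every B-production
Closure: [S' -> .S, S -> .A, S -> .b, A -> .d, A -> .dd]


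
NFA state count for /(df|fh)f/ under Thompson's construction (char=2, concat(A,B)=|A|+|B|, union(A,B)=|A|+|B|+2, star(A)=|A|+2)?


Syntax tree has 5 char leaf(s), 1 union(s), 0 star(s)
chars contribute 5×2 = 10; each union adds +2; each star adds +2
Total: 10 + 2 + 0 = 12 states


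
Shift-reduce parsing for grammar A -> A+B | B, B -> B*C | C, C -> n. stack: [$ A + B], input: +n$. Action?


handle 'A+B' on top; lookahead ∈ FOLLOW(A) = {+, $}
Action: reduce (A -> A+B)


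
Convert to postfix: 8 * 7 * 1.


Left to right (same or higher precedence on left)
Postfix: 8 7 * 1 *


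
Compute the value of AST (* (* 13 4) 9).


Evaluate inner: (* 13 4) = 52
Evaluate root: (* 52 9) = 468
Result: 468


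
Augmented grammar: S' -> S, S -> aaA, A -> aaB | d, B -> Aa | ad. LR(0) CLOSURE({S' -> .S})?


Start: S' -> .S
For each item with dot before a nonterminal B, add B -> .γ for every B-production
Closure: [S' -> .S, S -> .aaA]


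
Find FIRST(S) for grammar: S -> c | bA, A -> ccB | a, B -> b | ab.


Per alternative of S: FIRST(c) = {c}; FIRST(bA) = {b}
FIRST(S) = {b, c}


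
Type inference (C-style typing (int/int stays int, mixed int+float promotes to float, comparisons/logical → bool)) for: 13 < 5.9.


Operand types: int < float
Rule: comparison yields bool
Result type: bool


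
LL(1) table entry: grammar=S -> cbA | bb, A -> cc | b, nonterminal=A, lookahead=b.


For [A, b]: 'b' ∈ FIRST(b)
Entry: A -> b


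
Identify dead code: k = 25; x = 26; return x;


k is assigned but never read
Dead: 'k = 25'


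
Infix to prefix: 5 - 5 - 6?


left-to-right (same/higher precedence on left): tree is (- (- 5 5) 6)
Prefix: - - 5 5 6


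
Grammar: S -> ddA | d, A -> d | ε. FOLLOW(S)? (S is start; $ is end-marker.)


$ ∈ FOLLOW(S). For each A -> αBβ: add FIRST(β)\{ε} to FOLLOW(B); if β nullable, add FOLLOW(A).
FOLLOW(S) = {$}


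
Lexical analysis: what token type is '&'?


Pattern: operator symbol
Type: OPERATOR


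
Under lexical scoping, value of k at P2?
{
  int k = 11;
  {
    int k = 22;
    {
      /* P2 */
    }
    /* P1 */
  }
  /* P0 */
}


P2's block does not declare k; resolves to the enclosing declaration at depth 1
k = 22


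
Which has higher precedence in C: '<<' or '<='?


'<<' is shift (level 8); '<=' is relational (level 7)
Higher level binds tighter
'<<' has higher precedence than '<='


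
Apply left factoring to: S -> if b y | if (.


Common prefix: 'if'
Factored: S -> if S', S' -> b y | (


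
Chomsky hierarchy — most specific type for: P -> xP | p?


Right-linear: every RHS is a terminal or a terminal followed by one nonterminal
Classification: Type 3 (Regular)


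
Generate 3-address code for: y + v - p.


Break into single-operator statements:
t1 = y + v
t2 = t1 - p


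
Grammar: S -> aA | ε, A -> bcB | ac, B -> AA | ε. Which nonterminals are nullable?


A nonterminal is nullable iff some alternative derives ε (directly, or every symbol in it is nullable)
Nullable: {B, S}


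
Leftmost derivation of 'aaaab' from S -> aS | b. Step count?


Derivation: S => aS => aaS => aaaS => aaaaS => aaaab
Steps: 5


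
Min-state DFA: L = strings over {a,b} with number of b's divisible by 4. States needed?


Track (count of b) mod 4: states 0..3, accept at 0
Minimal DFA: 4 states


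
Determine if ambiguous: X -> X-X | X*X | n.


'n-n*n' has two parse trees (no precedence encoded between - and *)
Ambiguous


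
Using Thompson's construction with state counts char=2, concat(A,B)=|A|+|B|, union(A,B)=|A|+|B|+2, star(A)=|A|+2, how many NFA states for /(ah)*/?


Syntax tree has 2 char leaf(s), 0 union(s), 1 star(s)
chars contribute 2×2 = 4; each union adds +2; each star adds +2
Total: 4 + 0 + 2 = 6 states


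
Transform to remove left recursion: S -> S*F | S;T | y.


Left-recursive alternatives: S*F, S;T; non-recursive: y
Introduce S': S -> yS', S' -> *FS' | ;TS' | ε


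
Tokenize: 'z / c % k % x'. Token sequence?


Scan left to right, longest-match per lexeme
Tokens: ID(z), OP(/), ID(c), OP(%), ID(k), OP(%), ID(x)


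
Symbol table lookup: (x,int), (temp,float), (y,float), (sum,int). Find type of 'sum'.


Lookup 'sum' → type int


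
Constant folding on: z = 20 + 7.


20 + 7 = 27 at compile time
Optimized: z = 27


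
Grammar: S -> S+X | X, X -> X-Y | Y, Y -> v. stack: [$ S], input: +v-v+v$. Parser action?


shift '+' to continue S -> S+X
Action: shift


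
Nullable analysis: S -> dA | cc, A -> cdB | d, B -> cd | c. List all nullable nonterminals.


A nonterminal is nullable iff some alternative derives ε (directly, or every symbol in it is nullable)
Nullable: {}


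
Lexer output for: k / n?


Scan left to right, longest-match per lexeme
Tokens: ID(k), OP(/), ID(n)


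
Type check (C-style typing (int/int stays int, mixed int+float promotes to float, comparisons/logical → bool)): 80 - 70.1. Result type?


Operand types: int - float
Rule: mixed int/float promotes to float; int/int stays int
Result type: float


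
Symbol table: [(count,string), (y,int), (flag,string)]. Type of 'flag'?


Lookup 'flag' → type string


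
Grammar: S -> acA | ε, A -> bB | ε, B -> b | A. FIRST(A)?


Per alternative of A: FIRST(bB) = {b}; FIRST(ε) = {ε}
FIRST(A) = {b, ε}


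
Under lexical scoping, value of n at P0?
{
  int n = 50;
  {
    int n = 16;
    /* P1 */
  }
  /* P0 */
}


n declared in the same block as P0
n = 50


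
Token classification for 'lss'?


Pattern: letter/underscore followed by alphanumerics, not a keyword
Type: IDENTIFIER


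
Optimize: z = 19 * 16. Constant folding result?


19 * 16 = 304 at compile time
Optimized: z = 304


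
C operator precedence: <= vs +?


'+' is additive (level 9); '<=' is relational (level 7)
Higher level binds tighter
'+' has higher precedence than '<='


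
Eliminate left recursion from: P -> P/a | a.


Left-recursive alternatives: P/a; non-recursive: a
Introduce P': P -> aP', P' -> /aP' | ε


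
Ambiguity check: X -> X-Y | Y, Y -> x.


precedence layered via separate nonterminal Y: deterministic
Unambiguous


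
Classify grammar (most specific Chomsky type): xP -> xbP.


LHS has context (more than one symbol) and |LHS| ≤ |RHS|
Classification: Type 1 (Context-Sensitive)


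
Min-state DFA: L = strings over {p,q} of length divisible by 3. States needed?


Track length mod 3: states 0..2, accept at 0
Minimal DFA: 3 states


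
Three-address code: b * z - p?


Break into single-operator statements:
t1 = b * z
t2 = t1 - p


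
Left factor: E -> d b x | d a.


Common prefix: 'd'
Factored: E -> d E', E' -> b x | a


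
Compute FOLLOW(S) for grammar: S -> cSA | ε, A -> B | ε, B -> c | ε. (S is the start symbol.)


$ ∈ FOLLOW(S). For each A -> αBβ: add FIRST(β)\{ε} to FOLLOW(B); if β nullable, add FOLLOW(A).
FOLLOW(S) = {$, c}


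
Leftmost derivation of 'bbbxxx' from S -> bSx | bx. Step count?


Derivation: S => bSx => bbSxx => bbbxxx
Steps: 3


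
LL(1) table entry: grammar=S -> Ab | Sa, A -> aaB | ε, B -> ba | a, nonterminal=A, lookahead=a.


For [A, a]: 'a' ∈ FIRST(aaB)
Entry: A -> aaB


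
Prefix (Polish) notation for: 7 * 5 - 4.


left-to-right (same/higher precedence on left): tree is (- (* 7 5) 4)
Prefix: - * 7 5 4


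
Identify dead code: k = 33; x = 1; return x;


k is assigned but never read
Dead: 'k = 33'


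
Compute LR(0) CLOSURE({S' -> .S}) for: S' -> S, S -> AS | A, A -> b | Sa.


Start: S' -> .S
For each item with dot before a nonterminal B, add B -> .γ for every B-production
Closure: [S' -> .S, S -> .AS, S -> .A, A -> .b, A -> .Sa]


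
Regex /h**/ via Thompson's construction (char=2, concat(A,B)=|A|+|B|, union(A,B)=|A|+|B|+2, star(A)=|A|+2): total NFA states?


Syntax tree has 1 char leaf(s), 0 union(s), 2 star(s)
chars contribute 1×2 = 2; each union adds +2; each star adds +2
Total: 2 + 0 + 4 = 6 states


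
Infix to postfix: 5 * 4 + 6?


Left to right (same or higher precedence on left)
Postfix: 5 4 * 6 +


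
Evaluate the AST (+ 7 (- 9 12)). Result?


Evaluate inner: (- 9 12) = -3
Evaluate root: (+ 7 -3) = 4
Result: 4


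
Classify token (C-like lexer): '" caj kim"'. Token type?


Pattern: double-quoted sequence
Type: STRING_LITERAL


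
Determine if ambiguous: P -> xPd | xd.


balanced x^n…d^n: each string has a unique parse
Unambiguous


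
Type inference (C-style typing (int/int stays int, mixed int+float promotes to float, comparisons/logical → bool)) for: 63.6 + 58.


Operand types: float + int
Rule: mixed int/float promotes to float; int/int stays int
Result type: float


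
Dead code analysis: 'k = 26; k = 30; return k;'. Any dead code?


first assignment to k is overwritten before any read
Dead: 'k = 26'


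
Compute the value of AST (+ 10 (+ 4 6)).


Evaluate inner: (+ 4 6) = 10
Evaluate root: (+ 10 10) = 20
Result: 20


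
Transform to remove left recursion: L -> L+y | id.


Left-recursive alternatives: L+y; non-recursive: id
Introduce L': L -> idL', L' -> +yL' | ε


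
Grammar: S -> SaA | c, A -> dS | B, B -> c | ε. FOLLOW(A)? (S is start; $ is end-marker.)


$ ∈ FOLLOW(S). For each A -> αBβ: add FIRST(β)\{ε} to FOLLOW(B); if β nullable, add FOLLOW(A).
FOLLOW(A) = {$, a}


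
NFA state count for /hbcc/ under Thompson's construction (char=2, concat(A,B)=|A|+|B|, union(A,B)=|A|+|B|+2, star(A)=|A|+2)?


Syntax tree has 4 char leaf(s), 0 union(s), 0 star(s)
chars contribute 4×2 = 8; each union adds +2; each star adds +2
Total: 8 + 0 + 0 = 8 states


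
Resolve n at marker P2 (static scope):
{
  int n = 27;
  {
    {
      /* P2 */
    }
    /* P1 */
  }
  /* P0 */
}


P2's block does not declare n; resolves to the enclosing declaration at depth 0
n = 27


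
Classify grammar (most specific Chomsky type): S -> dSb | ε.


Single nonterminal LHS, but d^n b^n is not regular
Classification: Type 2 (Context-Free)


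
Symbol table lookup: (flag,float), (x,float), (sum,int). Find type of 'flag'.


Lookup 'flag' → type float


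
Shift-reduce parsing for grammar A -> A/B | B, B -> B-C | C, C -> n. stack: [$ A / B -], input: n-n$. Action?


no handle; shift 'n'
Action: shift


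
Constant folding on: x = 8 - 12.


8 - 12 = -4 at compile time
Optimized: x = -4


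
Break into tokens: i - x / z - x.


Scan left to right, longest-match per lexeme
Tokens: ID(i), OP(-), ID(x), OP(/), ID(z), OP(-), ID(x)


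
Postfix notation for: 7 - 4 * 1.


* has higher precedence, evaluate 4*1 first
Postfix: 7 4 1 * -


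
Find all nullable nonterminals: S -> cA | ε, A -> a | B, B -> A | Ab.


A nonterminal is nullable iff some alternative derives ε (directly, or every symbol in it is nullable)
Nullable: {S}


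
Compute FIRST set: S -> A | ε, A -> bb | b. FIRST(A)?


Per alternative of A: FIRST(bb) = {b}; FIRST(b) = {b}
FIRST(A) = {b}


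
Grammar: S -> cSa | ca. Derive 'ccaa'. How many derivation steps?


Derivation: S => cSa => ccaa
Steps: 2


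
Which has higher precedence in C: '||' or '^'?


'^' is bitwise XOR (level 4); '||' is logical OR (level 1)
Higher level binds tighter
'^' has higher precedence than '||'


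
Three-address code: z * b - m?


Break into single-operator statements:
t1 = z * b
t2 = t1 - m


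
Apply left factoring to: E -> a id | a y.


Common prefix: 'a'
Factored: E -> a E', E' -> id | y


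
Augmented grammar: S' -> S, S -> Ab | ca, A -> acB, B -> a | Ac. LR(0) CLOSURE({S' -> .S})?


Start: S' -> .S
For each item with dot before a nonterminal B, add B -> .γ for every B-production
Closure: [S' -> .S, S -> .Ab, S -> .ca, A -> .acB]


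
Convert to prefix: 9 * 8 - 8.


left-to-right (same/higher precedence on left): tree is (- (* 9 8) 8)
Prefix: - * 9 8 8


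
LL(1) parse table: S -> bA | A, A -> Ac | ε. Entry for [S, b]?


For [S, b]: 'b' ∈ FIRST(bA)
Entry: S -> bA


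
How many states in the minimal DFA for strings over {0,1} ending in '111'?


Track the longest suffix of input matching a prefix of '111': 4 classes (prefixes of length 0..3)
Minimal DFA: 4 states


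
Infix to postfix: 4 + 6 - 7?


Left to right (same or higher precedence on left)
Postfix: 4 6 + 7 -


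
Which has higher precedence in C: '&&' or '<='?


'<=' is relational (level 7); '&&' is logical AND (level 2)
Higher level binds tighter
'<=' has higher precedence than '&&'


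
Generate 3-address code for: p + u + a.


Break into single-operator statements:
t1 = p + u
t2 = t1 + a


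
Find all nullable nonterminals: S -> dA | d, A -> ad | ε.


A nonterminal is nullable iff some alternative derives ε (directly, or every symbol in it is nullable)
Nullable: {A}


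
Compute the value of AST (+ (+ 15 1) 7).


Evaluate inner: (+ 15 1) = 16
Evaluate root: (+ 16 7) = 23
Result: 23


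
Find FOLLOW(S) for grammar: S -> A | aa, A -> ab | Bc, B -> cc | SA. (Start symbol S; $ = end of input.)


$ ∈ FOLLOW(S). For each A -> αBβ: add FIRST(β)\{ε} to FOLLOW(B); if β nullable, add FOLLOW(A).
FOLLOW(S) = {$, a, c}


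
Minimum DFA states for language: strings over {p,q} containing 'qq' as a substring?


KMP-style automaton: 2 progress states + 1 absorbing accept = 3
Minimal DFA: 3 states


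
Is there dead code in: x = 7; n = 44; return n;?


x is assigned but never read
Dead: 'x = 7'


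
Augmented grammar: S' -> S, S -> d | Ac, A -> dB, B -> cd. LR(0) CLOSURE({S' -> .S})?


Start: S' -> .S
For each item with dot before a nonterminal B, add B -> .γ for every B-production
Closure: [S' -> .S, S -> .d, S -> .Ac, A -> .dB]


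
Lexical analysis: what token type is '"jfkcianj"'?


Pattern: double-quoted sequence
Type: STRING_LITERAL


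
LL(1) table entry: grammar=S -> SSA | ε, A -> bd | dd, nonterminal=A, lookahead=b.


For [A, b]: 'b' ∈ FIRST(bd)
Entry: A -> bd


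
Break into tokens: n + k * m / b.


Scan left to right, longest-match per lexeme
Tokens: ID(n), OP(+), ID(k), OP(*), ID(m), OP(/), ID(b)


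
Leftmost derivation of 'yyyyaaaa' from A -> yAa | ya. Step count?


Derivation: A => yAa => yyAaa => yyyAaaa => yyyyaaaa
Steps: 4


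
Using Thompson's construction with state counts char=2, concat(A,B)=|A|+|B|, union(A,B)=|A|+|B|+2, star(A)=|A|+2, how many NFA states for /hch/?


Syntax tree has 3 char leaf(s), 0 union(s), 0 star(s)
chars contribute 3×2 = 6; each union adds +2; each star adds +2
Total: 6 + 0 + 0 = 6 states


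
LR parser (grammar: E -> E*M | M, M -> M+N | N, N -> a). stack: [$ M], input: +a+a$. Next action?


shift '+' to continue M -> M+N
Action: shift


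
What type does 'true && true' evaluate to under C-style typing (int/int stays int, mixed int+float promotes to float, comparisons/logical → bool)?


Operand types: bool && bool
Rule: logical operators take bool operands and yield bool
Result type: bool


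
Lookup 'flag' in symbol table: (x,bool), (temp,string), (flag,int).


Lookup 'flag' → type int


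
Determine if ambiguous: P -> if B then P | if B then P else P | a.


dangling else: 'if B then if B then a else a' parses two ways
Ambiguous
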